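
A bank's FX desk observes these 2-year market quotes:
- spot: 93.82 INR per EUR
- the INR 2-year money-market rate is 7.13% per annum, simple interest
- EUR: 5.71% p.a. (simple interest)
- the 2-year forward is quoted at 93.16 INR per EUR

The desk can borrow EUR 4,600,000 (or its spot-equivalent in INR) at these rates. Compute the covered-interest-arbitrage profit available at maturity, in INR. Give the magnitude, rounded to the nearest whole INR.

T = 2 years.
Invest the EUR and cover forward: 4,600,000 × 1.114200 × 93.16 = INR 477,474,811.20.
Convert at spot and invest in INR: 4,600,000 × 93.82 × 1.142600 = INR 493,114,167.20.
The quoted forward undervalues EUR, so borrow EUR, convert to INR at spot, deposit the INR at 7.13%, and buy EUR forward at 93.16 to cover the loan.
Profit = 493,114,167.20 − 477,474,811.20 = INR 15,639,356.

INR 15,639,356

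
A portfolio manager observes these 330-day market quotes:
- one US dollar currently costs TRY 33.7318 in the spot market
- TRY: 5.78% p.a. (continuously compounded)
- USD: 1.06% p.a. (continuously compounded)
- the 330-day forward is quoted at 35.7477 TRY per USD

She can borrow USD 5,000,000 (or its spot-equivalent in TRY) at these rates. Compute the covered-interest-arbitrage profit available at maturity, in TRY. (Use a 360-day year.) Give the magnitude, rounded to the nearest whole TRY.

T = 330/360 years.
Invest the USD and cover forward: 5,000,000 × 1.00976402674 × 35.7477 = TRY 180,483,707.49.
Convert at spot and invest in TRY: 5,000,000 × 33.7318 × 1.05441207144 = TRY 177,836,085.56.
The quoted forward overvalues USD, so borrow TRY, buy USD at spot, deposit the USD at 1.06%, and sell the proceeds forward at 35.7477.
The gap between the two covered legs is TRY 2,647,622.

TRY 2,647,622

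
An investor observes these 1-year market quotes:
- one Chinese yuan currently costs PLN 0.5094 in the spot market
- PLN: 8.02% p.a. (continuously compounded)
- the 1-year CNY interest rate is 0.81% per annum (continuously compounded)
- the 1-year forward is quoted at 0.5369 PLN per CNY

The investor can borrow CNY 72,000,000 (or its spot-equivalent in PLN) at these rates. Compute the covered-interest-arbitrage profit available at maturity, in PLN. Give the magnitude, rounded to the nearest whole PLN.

T = 1 year.
Keep in CNY, deliver into the forward: 72,000,000·1.0081328938·0.5369 = PLN 38,971,191.65.
Swap to PLN now, deposit: 72,000,000·0.5094·1.0835037468 = PLN 39,739,450.22.
The quoted forward undervalues CNY, so borrow CNY, convert to PLN at spot, deposit the PLN at 8.02%, and buy CNY forward at 0.5369 to cover the loan.
Arbitrage profit = |38,971,191.65 − 39,739,450.22| = PLN 768,259.

PLN 768,259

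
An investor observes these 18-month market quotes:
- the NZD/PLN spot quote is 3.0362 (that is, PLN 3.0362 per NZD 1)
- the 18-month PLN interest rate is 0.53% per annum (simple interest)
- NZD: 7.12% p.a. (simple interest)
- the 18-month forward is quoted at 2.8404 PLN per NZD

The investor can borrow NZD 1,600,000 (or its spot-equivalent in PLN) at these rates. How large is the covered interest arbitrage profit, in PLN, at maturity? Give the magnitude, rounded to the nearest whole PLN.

T = 18/12 years.
Invest the NZD and cover forward: 1,600,000 × 1.106800 × 2.8404 = PLN 5,030,007.55.
Convert at spot and invest in PLN: 1,600,000 × 3.0362 × 1.007950 = PLN 4,896,540.46.
The quoted forward overvalues NZD, so borrow PLN, buy NZD at spot, deposit the NZD at 7.12%, and sell the proceeds forward at 2.8404.
Profit = 5,030,007.55 − 4,896,540.46 = PLN 133,467.

PLN 133,467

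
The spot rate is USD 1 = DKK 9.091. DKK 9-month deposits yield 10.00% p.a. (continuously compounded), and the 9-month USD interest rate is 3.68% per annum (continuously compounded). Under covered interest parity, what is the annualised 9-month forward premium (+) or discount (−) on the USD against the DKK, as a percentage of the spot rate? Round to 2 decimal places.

T = 9/12 years.
F = S · g_DKK/g_USD = 9.091 × 1.0778842/1.0279844 = 9.532290.
(F − S)/S ÷ T = (9.532290 − 9.091)/9.091/(9/12) = 0.064722 → 6.47%.

+6.47%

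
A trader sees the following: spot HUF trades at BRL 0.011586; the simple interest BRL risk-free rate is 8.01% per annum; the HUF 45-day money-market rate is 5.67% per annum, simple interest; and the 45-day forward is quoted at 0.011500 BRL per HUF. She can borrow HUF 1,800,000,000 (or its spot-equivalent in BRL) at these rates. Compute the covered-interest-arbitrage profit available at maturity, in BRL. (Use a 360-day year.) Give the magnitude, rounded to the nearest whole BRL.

T = 45/360 years.
Invest the HUF and cover forward: 1,800,000,000 × 1.0070875 × 0.011500 = BRL 20,846,711.25.
Convert at spot and invest in BRL: 1,800,000,000 × 0.011586 × 1.0100125 = BRL 21,063,608.69.
The quoted forward undervalues HUF, so borrow HUF, convert to BRL at spot, deposit the BRL at 8.01%, and buy HUF forward at 0.011500 to cover the loan.
The gap between the two covered legs is BRL 216,897.

BRL 216,897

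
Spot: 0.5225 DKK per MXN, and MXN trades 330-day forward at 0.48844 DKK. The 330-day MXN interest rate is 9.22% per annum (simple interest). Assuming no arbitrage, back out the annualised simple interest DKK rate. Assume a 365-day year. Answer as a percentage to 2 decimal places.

T = 330/365 years.
By CIP, F/S equals the DKK-to-MXN growth ratio: 0.48844/0.5225 = 0.9348134.
MXN growth factor: 1 + 0.0922×330/365 = 1.0833589.
So the DKK growth factor = 1.0127384.
(1.0127384 − 1)/T = 0.014089, i.e. 1.41%.

1.41%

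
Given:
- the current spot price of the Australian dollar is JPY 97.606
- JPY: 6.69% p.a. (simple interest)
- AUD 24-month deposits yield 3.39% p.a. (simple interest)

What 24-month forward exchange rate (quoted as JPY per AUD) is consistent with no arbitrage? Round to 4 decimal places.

103.6390

T = 2 years.
JPY growth factor: 1 + 0.0669×2 = 1.133800.
Growth of 1 AUD over T: 1 + 0.0339×2 = 1.067800.
So F = 97.606 × 1.133800 / 1.067800 = 103.638961 (JPY/AUD).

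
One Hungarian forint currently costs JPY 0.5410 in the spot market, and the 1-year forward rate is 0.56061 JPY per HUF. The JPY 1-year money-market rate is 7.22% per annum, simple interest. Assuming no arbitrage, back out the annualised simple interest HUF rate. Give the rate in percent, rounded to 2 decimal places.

3.47%

T = 1 year.
F/S = 0.56061/0.541 = 1.0362477 = (growth of JPY) / (growth of HUF).
JPY growth factor: 1 + 0.0722×1 = 1.072200.
Hence g_HUF = 1.0346947.
(1.0346947 − 1)/T = 0.034695, i.e. 3.47%.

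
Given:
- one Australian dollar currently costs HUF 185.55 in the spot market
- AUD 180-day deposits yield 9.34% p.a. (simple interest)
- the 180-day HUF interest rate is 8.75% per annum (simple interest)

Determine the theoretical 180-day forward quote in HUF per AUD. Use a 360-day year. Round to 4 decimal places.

185.0270

T = 180/360 years.
Growth of 1 HUF over T: 1 + 0.0875×180/360 = 1.043750.
Growth of 1 AUD over T: 1 + 0.0934×180/360 = 1.046700.
So F = 185.55 × 1.043750 / 1.046700 = 185.027049 (HUF/AUD).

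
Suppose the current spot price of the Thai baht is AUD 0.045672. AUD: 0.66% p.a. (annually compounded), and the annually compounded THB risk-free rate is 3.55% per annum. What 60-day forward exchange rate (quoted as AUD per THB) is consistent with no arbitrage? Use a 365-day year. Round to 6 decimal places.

0.045460

T = 60/365 years.
AUD accumulates by (1 + 0.0066)^(60/365) = 1.001082.
Growth of 1 THB over T: (1 + 0.0355)^(60/365) = 1.0057509.
Forward (AUD per THB) = 0.045672 × 1.001082 / 1.0057509 = 0.04545998.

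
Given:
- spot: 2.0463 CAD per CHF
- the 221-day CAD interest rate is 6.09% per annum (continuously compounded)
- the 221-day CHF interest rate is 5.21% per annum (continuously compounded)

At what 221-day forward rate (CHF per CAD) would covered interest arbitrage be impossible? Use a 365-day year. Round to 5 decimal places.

0.48609

T = 221/365 years.
CAD accumulates by e^(0.0609×221/365) = 1.037562.
CHF accumulates by e^(0.0521×221/365) = 1.0320483.
CIP: F = S · (grow CAD)/(grow CHF) = 2.0463 × 1.037562/1.0320483 = 2.057232 CAD per CHF.
Quoted the other way: 1/2.057232 = 0.48609 CHF per CAD.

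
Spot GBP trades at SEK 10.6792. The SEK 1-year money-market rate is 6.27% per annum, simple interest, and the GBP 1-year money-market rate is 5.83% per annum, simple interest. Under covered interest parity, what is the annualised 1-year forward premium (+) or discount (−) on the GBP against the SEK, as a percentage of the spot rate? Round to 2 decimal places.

T = 1 year.
F = S · g_SEK/g_GBP = 10.6792 × 1.062700/1.058300 = 10.7236000.
Annualised premium = (F − S)/S × (1/T) = (10.7236000 − 10.6792)/10.6792 ÷ 1 = 0.42%.

+0.42%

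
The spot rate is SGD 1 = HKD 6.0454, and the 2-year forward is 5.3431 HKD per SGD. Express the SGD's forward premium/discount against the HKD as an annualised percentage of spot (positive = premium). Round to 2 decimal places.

T = 2 years.
Period premium: (5.3431 − 6.0454)/6.0454 = -0.1161710.
Annualise by dividing by T: -0.1161710 / 2 = -0.058085 → -5.81%.

-5.81%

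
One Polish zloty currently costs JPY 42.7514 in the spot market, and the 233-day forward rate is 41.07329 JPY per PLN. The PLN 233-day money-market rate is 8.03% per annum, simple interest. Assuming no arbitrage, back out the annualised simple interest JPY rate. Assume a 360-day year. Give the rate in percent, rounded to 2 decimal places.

1.65%

T = 233/360 years.
By CIP, F/S equals the JPY-to-PLN growth ratio: 41.07329/42.7514 = 0.9607473.
The PLN side grows by 1 + 0.0803×233/360 = 1.0519719.
That pins the JPY growth at 1.0106792.
r = (1.0106792 − 1)/(233/360) = 0.016500 → 1.65%.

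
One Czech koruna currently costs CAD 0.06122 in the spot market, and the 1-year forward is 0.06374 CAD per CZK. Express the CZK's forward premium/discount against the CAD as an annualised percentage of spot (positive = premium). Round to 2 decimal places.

T = 1 year.
CZK trades forward at +4.11630% vs spot over the period.
×(1/T) gives 4.12% p.a.

+4.12%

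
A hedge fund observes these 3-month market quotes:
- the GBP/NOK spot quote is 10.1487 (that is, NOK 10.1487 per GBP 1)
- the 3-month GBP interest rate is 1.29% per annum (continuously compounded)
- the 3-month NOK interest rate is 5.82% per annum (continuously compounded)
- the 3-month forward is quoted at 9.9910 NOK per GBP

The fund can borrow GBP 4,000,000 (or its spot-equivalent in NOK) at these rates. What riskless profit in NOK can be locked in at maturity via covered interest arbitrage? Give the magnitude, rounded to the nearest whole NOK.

T = 3/12 years.
Keep in GBP, deliver into the forward: 4,000,000·1.0032302059·9.9910 = NOK 40,093,091.95.
Swap to NOK now, deposit: 4,000,000·10.1487·1.0146563665 = NOK 41,189,772.27.
The quoted forward undervalues GBP, so borrow GBP, convert to NOK at spot, deposit the NOK at 5.82%, and buy GBP forward at 9.9910 to cover the loan.
Arbitrage profit = |40,093,091.95 − 41,189,772.27| = NOK 1,096,680.

NOK 1,096,680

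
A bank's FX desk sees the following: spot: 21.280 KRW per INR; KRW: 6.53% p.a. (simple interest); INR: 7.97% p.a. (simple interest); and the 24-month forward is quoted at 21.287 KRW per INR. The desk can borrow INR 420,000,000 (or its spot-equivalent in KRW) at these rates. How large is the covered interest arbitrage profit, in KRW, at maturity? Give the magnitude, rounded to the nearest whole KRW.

KRW 260,811,516

T = 2 years.
Keep in INR, deliver into the forward: 420,000,000·1.159400·21.287 = KRW 10,365,662,076.00.
Swap to KRW now, deposit: 420,000,000·21.280·1.130600 = KRW 10,104,850,560.00.
The quoted forward overvalues INR, so borrow KRW, buy INR at spot, deposit the INR at 7.97%, and sell the proceeds forward at 21.287.
Profit = 10,365,662,076.00 − 10,104,850,560.00 = KRW 260,811,516.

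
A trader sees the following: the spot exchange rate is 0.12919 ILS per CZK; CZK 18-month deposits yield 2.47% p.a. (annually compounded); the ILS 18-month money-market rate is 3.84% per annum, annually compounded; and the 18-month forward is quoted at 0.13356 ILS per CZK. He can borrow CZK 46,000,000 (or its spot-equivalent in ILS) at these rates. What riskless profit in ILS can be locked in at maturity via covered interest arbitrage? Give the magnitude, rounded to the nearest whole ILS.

ILS 84,479

T = 18/12 years.
Route A — deposit CZK, sell forward: 46,000,000 × 1.037277851 × 0.13356 = ILS 6,372,786.17.
Route B — convert at spot, deposit ILS: 46,000,000 × 0.12919 × 1.058149471 = ILS 6,288,307.19.
The quoted forward overvalues CZK, so borrow ILS, buy CZK at spot, deposit the CZK at 2.47%, and sell the proceeds forward at 0.13356.
Profit = 6,372,786.17 − 6,288,307.19 = ILS 84,479.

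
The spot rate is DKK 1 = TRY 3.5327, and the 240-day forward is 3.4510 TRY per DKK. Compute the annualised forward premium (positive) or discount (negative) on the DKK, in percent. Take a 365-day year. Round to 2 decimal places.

T = 240/365 years.
(F − S)/S = (3.4510 − 3.5327)/3.5327 = -0.0231268.
×(1/T) gives -3.52% p.a.

-3.52%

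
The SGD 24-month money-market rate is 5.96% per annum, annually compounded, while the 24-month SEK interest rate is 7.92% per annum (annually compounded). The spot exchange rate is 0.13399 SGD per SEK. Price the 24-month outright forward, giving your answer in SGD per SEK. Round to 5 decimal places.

0.12917

T = 2 years.
Growth of 1 SGD over T: (1 + 0.0596)^2 = 1.1227522.
SEK growth factor: (1 + 0.0792)^2 = 1.1646726.
Forward (SGD per SEK) = 0.13399 × 1.1227522 / 1.1646726 = 0.1291673.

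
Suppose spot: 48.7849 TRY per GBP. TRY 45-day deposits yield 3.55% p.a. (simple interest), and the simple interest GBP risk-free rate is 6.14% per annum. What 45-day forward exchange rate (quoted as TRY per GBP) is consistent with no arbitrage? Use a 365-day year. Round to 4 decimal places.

48.6303

T = 45/365 years.
TRY growth factor: 1 + 0.0355×45/365 = 1.00437671.
Growth of 1 GBP over T: 1 + 0.0614×45/365 = 1.00756986.
CIP: F = S · (grow TRY)/(grow GBP) = 48.7849 × 1.00437671/1.00756986 = 48.630293 TRY per GBP.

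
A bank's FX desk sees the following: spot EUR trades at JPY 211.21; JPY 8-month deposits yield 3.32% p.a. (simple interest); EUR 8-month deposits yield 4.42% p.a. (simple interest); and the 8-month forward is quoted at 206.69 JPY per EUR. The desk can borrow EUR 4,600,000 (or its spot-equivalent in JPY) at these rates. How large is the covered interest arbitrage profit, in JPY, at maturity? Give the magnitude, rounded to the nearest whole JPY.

JPY 14,279,854

T = 8/12 years.
Route A — deposit EUR, sell forward: 4,600,000 × 1.02946666667 × 206.69 = JPY 978,790,140.54.
Route B — convert at spot, deposit JPY: 4,600,000 × 211.21 × 1.02213333333 = JPY 993,069,994.13.
The quoted forward undervalues EUR, so borrow EUR, convert to JPY at spot, deposit the JPY at 3.32%, and buy EUR forward at 206.69 to cover the loan.
Arbitrage profit = |978,790,140.54 − 993,069,994.13| = JPY 14,279,854.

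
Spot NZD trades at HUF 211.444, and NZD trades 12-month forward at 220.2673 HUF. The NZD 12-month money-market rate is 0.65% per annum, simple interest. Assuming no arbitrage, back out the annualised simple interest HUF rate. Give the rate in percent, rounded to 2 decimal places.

T = 1 year.
CIP gives F = S · g_HUF/g_NZD, so g_HUF/g_NZD = 220.2673/211.444 = 1.0417288.
The NZD side grows by 1 + 0.0065×1 = 1.006500.
So the HUF growth factor = 1.048500.
r = (1.048500 − 1)/1 = 0.048500 → 4.85%.

4.85%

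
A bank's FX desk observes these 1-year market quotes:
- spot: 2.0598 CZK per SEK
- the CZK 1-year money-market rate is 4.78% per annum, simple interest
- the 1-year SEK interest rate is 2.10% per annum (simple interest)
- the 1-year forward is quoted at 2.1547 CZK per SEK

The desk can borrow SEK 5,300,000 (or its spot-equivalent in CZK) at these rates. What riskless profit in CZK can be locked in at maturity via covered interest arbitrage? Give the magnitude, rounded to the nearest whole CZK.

T = 1 year.
Keep in SEK, deliver into the forward: 5,300,000·1.021000·2.1547 = CZK 11,659,728.11.
Swap to CZK now, deposit: 5,300,000·2.0598·1.047800 = CZK 11,438,769.73.
The quoted forward overvalues SEK, so borrow CZK, buy SEK at spot, deposit the SEK at 2.10%, and sell the proceeds forward at 2.1547.
The gap between the two covered legs is CZK 220,958.

CZK 220,958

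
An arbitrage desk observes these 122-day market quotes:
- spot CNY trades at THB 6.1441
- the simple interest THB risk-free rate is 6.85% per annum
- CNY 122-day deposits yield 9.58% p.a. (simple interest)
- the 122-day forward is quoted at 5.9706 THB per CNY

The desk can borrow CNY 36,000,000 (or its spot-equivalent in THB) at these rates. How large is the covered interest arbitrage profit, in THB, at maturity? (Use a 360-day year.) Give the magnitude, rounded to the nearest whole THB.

THB 4,402,426

T = 122/360 years.
Keep in CNY, deliver into the forward: 36,000,000·1.03246555556·5.9706 = THB 221,919,798.46.
Swap to THB now, deposit: 36,000,000·6.1441·1.02321388889 = THB 226,322,224.37.
The quoted forward undervalues CNY, so borrow CNY, convert to THB at spot, deposit the THB at 6.85%, and buy CNY forward at 5.9706 to cover the loan.
Arbitrage profit = |221,919,798.46 − 226,322,224.37| = THB 4,402,426.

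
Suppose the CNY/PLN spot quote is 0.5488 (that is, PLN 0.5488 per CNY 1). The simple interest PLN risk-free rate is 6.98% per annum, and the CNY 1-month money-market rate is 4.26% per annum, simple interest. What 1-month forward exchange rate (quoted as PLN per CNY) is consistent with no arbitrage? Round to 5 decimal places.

T = 1/12 years.
Growth of 1 PLN over T: 1 + 0.0698×1/12 = 1.0058167.
Growth of 1 CNY over T: 1 + 0.0426×1/12 = 1.003550.
Forward (PLN per CNY) = 0.5488 × 1.0058167 / 1.003550 = 0.5500396.

0.55004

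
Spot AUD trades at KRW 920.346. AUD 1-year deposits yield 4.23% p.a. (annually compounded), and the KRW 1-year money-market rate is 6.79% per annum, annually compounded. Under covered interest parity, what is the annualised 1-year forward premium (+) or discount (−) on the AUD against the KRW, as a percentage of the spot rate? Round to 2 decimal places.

+2.46%

T = 1 year.
CIP forward (KRW per AUD) = 920.346 × 1.067900/1.042300 = 942.950680.
Annualised premium = (F − S)/S × (1/T) = (942.950680 − 920.346)/920.346 ÷ 1 = 2.46%.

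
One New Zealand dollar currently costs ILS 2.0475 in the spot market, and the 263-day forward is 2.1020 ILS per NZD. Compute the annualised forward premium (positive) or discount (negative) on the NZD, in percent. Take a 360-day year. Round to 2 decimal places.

+3.64%

T = 263/360 years.
Period premium: (2.1020 − 2.0475)/2.0475 = 0.0266178.
Annualise by dividing by T: 0.0266178 / (263/360) = 0.036435 → 3.64%.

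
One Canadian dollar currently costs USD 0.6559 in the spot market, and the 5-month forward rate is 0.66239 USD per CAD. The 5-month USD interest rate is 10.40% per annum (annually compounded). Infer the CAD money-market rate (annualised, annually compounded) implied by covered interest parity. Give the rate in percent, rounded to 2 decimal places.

T = 5/12 years.
By CIP, F/S equals the USD-to-CAD growth ratio: 0.66239/0.6559 = 1.0098948.
USD growth factor: (1 + 0.1040)^(5/12) = 1.0420865.
So the CAD growth factor = 1.0318763.
r = 1.0318763^(12/5) − 1 = 0.078217 → 7.82%.

7.82%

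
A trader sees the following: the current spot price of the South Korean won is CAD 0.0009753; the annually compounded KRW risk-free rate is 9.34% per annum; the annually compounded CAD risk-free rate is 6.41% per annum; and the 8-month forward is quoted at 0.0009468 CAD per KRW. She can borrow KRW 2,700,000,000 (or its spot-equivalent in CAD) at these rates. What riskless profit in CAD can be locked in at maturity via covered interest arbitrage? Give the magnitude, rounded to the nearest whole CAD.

CAD 31,515

T = 8/12 years.
Keep in KRW, deliver into the forward: 2,700,000,000·1.061335554·0.0009468 = CAD 2,713,155.76.
Swap to CAD now, deposit: 2,700,000,000·0.0009753·1.042289339 = CAD 2,744,670.94.
The quoted forward undervalues KRW, so borrow KRW, convert to CAD at spot, deposit the CAD at 6.41%, and buy KRW forward at 0.0009468 to cover the loan.
The gap between the two covered legs is CAD 31,515.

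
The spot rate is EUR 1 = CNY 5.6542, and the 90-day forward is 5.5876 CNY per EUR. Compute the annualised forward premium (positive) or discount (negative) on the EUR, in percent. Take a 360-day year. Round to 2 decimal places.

-4.71%

T = 90/360 years.
Period premium: (5.5876 − 5.6542)/5.6542 = -0.0117789.
Annualise by dividing by T: -0.0117789 / (90/360) = -0.047116 → -4.71%.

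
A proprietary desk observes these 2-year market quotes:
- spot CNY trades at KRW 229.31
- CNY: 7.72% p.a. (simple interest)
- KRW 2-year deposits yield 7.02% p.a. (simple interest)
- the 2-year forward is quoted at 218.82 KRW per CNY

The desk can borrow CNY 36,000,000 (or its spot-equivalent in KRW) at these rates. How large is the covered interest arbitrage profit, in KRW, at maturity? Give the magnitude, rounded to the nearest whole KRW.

T = 2 years.
Invest the CNY and cover forward: 36,000,000 × 1.154400 × 218.82 = KRW 9,093,809,088.00.
Convert at spot and invest in KRW: 36,000,000 × 229.31 × 1.140400 = KRW 9,414,184,464.00.
The quoted forward undervalues CNY, so borrow CNY, convert to KRW at spot, deposit the KRW at 7.02%, and buy CNY forward at 218.82 to cover the loan.
Profit = 9,414,184,464.00 − 9,093,809,088.00 = KRW 320,375,376.

KRW 320,375,376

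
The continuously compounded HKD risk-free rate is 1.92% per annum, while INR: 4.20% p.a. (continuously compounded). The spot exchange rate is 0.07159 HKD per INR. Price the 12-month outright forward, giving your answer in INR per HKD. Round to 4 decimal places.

14.2906

T = 1 year.
Growth of 1 HKD over T: e^(0.0192×1) = 1.01938551.
INR accumulates by e^(0.0420×1) = 1.04289448.
Forward (HKD per INR) = 0.07159 × 1.01938551 / 1.04289448 = 0.069976215.
Quoted the other way: 1/0.069976215 = 14.2906 INR per HKD.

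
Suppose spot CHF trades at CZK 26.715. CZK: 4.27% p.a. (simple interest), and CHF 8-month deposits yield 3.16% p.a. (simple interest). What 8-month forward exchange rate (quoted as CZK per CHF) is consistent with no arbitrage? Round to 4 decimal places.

26.9086

T = 8/12 years.
Growth of 1 CZK over T: 1 + 0.0427×8/12 = 1.02846667.
CHF growth factor: 1 + 0.0316×8/12 = 1.02106667.
CIP: F = S · (grow CZK)/(grow CHF) = 26.715 × 1.02846667/1.02106667 = 26.908612 CZK per CHF.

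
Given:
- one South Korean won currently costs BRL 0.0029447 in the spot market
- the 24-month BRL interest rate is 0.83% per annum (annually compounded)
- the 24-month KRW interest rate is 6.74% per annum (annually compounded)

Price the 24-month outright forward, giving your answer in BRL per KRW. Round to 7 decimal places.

T = 2 years.
BRL accumulates by (1 + 0.0083)^2 = 1.0166689.
Growth of 1 KRW over T: (1 + 0.0674)^2 = 1.1393428.
Forward (BRL per KRW) = 0.0029447 × 1.0166689 / 1.1393428 = 0.002627642.

0.0026276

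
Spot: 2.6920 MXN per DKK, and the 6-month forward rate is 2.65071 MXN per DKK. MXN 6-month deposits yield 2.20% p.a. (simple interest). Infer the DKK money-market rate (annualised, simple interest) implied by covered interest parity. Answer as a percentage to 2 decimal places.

T = 6/12 years.
By CIP, F/S equals the MXN-to-DKK growth ratio: 2.65071/2.692 = 0.9846620.
MXN growth factor: 1 + 0.0220×6/12 = 1.011000.
That pins the DKK growth at 1.0267483.
(1.0267483 − 1)/T = 0.053497, i.e. 5.35%.

5.35%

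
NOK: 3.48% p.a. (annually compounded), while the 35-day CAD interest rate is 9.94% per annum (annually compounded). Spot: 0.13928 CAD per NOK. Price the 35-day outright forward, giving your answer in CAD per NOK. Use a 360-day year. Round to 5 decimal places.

T = 35/360 years.
CAD growth factor: (1 + 0.0994)^(35/360) = 1.0092558.
NOK accumulates by (1 + 0.0348)^(35/360) = 1.0033313.
Forward (CAD per NOK) = 0.13928 × 1.0092558 / 1.0033313 = 0.1401024.

0.14010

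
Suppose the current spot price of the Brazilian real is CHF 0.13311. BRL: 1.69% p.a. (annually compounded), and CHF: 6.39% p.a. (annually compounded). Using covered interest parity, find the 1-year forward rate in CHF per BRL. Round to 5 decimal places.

T = 1 year.
Growth of 1 CHF over T: (1 + 0.0639)^1 = 1.063900.
BRL accumulates by (1 + 0.0169)^1 = 1.016900.
CIP: F = S · (grow CHF)/(grow BRL) = 0.13311 × 1.063900/1.016900 = 0.1392622 CHF per BRL.

0.13926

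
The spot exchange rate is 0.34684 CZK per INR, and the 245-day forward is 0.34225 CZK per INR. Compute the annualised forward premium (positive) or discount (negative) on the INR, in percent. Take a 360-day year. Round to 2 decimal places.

T = 245/360 years.
(F − S)/S = (0.34225 − 0.34684)/0.34684 = -0.0132338.
Annualise by dividing by T: -0.0132338 / (245/360) = -0.019446 → -1.94%.

-1.94%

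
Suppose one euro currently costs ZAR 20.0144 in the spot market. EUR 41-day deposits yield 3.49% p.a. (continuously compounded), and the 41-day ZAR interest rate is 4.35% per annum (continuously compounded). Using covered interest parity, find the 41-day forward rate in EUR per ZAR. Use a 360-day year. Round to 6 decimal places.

0.049915

T = 41/360 years.
Growth of 1 ZAR over T: e^(0.0435×41/360) = 1.0049665.
Growth of 1 EUR over T: e^(0.0349×41/360) = 1.0039826.
CIP: F = S · (grow ZAR)/(grow EUR) = 20.0144 × 1.0049665/1.0039826 = 20.03401 ZAR per EUR.
Invert for EUR per ZAR: 1 / 20.03401 = 0.049915.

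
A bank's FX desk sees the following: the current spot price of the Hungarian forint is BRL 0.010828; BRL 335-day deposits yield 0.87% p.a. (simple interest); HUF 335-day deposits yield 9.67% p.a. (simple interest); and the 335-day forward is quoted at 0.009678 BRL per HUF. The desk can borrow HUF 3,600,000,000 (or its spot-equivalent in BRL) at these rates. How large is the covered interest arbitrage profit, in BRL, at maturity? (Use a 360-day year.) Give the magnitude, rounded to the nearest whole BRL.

T = 335/360 years.
Keep in HUF, deliver into the forward: 3,600,000,000·1.0899847222·0.009678 = BRL 37,975,939.71.
Swap to BRL now, deposit: 3,600,000,000·0.010828·1.0080958333 = BRL 39,296,382.06.
The quoted forward undervalues HUF, so borrow HUF, convert to BRL at spot, deposit the BRL at 0.87%, and buy HUF forward at 0.009678 to cover the loan.
Profit = 39,296,382.06 − 37,975,939.71 = BRL 1,320,442.

BRL 1,320,442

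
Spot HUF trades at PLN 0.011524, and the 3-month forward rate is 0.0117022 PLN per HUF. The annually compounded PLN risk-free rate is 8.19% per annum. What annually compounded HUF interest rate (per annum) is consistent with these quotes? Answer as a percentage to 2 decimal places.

T = 3/12 years.
By CIP, F/S equals the PLN-to-HUF growth ratio: 0.0117022/0.011524 = 1.0154634.
The PLN side grows by (1 + 0.0819)^(3/12) = 1.0198746.
That pins the HUF growth at 1.004344.
Annualise: 1.004344^(12/3) − 1 = 0.017490 = 1.75%.

1.75%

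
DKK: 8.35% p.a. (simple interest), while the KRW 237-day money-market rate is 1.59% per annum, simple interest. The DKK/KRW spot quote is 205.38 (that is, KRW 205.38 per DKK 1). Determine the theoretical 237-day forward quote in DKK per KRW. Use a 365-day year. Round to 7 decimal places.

T = 237/365 years.
Growth of 1 KRW over T: 1 + 0.0159×237/365 = 1.0103241.
DKK accumulates by 1 + 0.0835×237/365 = 1.0542178.
So F = 205.38 × 1.0103241 / 1.0542178 = 196.8287 (KRW/DKK).
Invert for DKK per KRW: 1 / 196.8287 = 0.0050806.

0.0050806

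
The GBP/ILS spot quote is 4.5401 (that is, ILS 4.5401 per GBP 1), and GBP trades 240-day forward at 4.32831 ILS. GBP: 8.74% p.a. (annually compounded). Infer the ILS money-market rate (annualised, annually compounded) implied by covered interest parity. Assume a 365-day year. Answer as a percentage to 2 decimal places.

1.12%

T = 240/365 years.
By CIP, F/S equals the ILS-to-GBP growth ratio: 4.32831/4.5401 = 0.9533512.
The GBP side grows by (1 + 0.0874)^(240/365) = 1.0566404.
So the ILS growth factor = 1.0073494.
Annualise: 1.0073494^(365/240) − 1 = 0.011199 = 1.12%.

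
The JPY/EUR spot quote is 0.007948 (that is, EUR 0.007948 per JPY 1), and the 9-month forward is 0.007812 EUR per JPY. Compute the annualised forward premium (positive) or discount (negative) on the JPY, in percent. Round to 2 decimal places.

-2.28%

T = 9/12 years.
Period premium: (0.007812 − 0.007948)/0.007948 = -0.0171112.
Per annum: -0.0171112 / (9/12) = -0.022815 = -2.28%.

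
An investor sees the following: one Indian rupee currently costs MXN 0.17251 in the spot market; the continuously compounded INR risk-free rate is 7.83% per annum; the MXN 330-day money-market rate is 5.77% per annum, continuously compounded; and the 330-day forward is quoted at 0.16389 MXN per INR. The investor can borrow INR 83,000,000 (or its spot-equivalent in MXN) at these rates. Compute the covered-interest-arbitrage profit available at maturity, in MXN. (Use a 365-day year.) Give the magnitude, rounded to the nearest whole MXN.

T = 330/365 years.
Invest the INR and cover forward: 83,000,000 × 1.0733577089 × 0.16389 = MXN 14,600,745.38.
Convert at spot and invest in MXN: 83,000,000 × 0.17251 × 1.0535518008 = MXN 15,085,102.36.
The quoted forward undervalues INR, so borrow INR, convert to MXN at spot, deposit the MXN at 5.77%, and buy INR forward at 0.16389 to cover the loan.
The gap between the two covered legs is MXN 484,357.

MXN 484,357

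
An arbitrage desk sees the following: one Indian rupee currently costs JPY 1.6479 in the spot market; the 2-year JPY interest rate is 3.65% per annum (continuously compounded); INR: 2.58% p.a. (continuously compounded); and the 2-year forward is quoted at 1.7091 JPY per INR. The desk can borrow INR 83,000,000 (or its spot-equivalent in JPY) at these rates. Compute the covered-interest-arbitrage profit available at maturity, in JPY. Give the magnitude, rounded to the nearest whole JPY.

T = 2 years.
Invest the INR and cover forward: 83,000,000 × 1.05295447648 × 1.7091 = JPY 149,367,173.15.
Convert at spot and invest in JPY: 83,000,000 × 1.6479 × 1.07573053691 = JPY 147,133,797.20.
The quoted forward overvalues INR, so borrow JPY, buy INR at spot, deposit the INR at 2.58%, and sell the proceeds forward at 1.7091.
The gap between the two covered legs is JPY 2,233,376.

JPY 2,233,376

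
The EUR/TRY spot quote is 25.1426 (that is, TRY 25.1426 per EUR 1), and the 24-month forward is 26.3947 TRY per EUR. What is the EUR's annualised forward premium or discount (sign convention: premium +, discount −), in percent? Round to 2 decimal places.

T = 2 years.
(F − S)/S = (26.3947 − 25.1426)/25.1426 = 0.0497999.
Per annum: 0.0497999 / 2 = 0.024900 = 2.49%.

+2.49%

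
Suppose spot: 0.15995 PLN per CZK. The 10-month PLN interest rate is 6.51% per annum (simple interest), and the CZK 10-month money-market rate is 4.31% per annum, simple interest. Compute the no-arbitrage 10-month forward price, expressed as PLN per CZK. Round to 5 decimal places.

T = 10/12 years.
PLN accumulates by 1 + 0.0651×10/12 = 1.054250.
CZK growth factor: 1 + 0.0431×10/12 = 1.0359167.
So F = 0.15995 × 1.054250 / 1.0359167 = 0.1627807 (PLN/CZK).

0.16278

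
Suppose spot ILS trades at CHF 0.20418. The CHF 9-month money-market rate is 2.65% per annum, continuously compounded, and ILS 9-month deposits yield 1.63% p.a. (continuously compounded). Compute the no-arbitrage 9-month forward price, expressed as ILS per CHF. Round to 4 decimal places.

T = 9/12 years.
CHF growth factor: e^(0.0265×9/12) = 1.0200738.
ILS growth factor: e^(0.0163×9/12) = 1.012300.
Forward (CHF per ILS) = 0.20418 × 1.0200738 / 1.012300 = 0.2057480.
Quoted the other way: 1/0.2057480 = 4.8603 ILS per CHF.

4.8603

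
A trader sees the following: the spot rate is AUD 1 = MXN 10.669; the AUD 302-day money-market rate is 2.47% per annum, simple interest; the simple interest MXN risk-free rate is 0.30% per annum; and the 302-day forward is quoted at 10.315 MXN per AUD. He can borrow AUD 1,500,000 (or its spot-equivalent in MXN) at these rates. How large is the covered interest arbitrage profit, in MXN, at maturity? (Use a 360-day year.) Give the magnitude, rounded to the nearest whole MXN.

MXN 250,677

T = 302/360 years.
Keep in AUD, deliver into the forward: 1,500,000·1.0207205556·10.315 = MXN 15,793,098.80.
Swap to MXN now, deposit: 1,500,000·10.669·1.0025166667 = MXN 16,043,775.48.
The quoted forward undervalues AUD, so borrow AUD, convert to MXN at spot, deposit the MXN at 0.30%, and buy AUD forward at 10.315 to cover the loan.
Arbitrage profit = |15,793,098.80 − 16,043,775.48| = MXN 250,677.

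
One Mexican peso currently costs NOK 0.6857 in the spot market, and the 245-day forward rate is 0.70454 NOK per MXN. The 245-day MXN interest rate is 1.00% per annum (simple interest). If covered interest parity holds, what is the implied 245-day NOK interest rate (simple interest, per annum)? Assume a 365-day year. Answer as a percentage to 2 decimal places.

T = 245/365 years.
CIP gives F = S · g_NOK/g_MXN, so g_NOK/g_MXN = 0.70454/0.6857 = 1.0274756.
The MXN side grows by 1 + 0.0100×245/365 = 1.0067123.
That pins the NOK growth at 1.0343723.
r = (1.0343723 − 1)/(245/365) = 0.051208 → 5.12%.

5.12%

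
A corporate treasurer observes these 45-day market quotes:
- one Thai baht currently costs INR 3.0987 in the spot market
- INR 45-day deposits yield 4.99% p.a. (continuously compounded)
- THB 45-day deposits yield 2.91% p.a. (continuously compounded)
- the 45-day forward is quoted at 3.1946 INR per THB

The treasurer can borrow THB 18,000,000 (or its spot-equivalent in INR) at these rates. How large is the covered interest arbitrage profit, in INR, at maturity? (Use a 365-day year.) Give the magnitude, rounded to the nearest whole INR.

T = 45/365 years.
Keep in THB, deliver into the forward: 18,000,000·1.0035941146·3.1946 = INR 57,709,471.65.
Swap to INR now, deposit: 18,000,000·3.0987·1.0061710176 = INR 56,120,798.38.
The quoted forward overvalues THB, so borrow INR, buy THB at spot, deposit the THB at 2.91%, and sell the proceeds forward at 3.1946.
Profit = 57,709,471.65 − 56,120,798.38 = INR 1,588,673.

INR 1,588,673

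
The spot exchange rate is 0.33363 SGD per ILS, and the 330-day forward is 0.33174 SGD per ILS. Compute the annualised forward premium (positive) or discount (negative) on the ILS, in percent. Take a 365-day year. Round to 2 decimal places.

-0.63%

T = 330/365 years.
(F − S)/S = (0.33174 − 0.33363)/0.33363 = -0.0056650.
Per annum: -0.0056650 / (330/365) = -0.006266 = -0.63%.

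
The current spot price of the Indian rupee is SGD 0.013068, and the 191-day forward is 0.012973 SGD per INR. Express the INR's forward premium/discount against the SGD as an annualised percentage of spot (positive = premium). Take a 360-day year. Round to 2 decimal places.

-1.37%

T = 191/360 years.
Period premium: (0.012973 − 0.013068)/0.013068 = -0.0072697.
Per annum: -0.0072697 / (191/360) = -0.013702 = -1.37%.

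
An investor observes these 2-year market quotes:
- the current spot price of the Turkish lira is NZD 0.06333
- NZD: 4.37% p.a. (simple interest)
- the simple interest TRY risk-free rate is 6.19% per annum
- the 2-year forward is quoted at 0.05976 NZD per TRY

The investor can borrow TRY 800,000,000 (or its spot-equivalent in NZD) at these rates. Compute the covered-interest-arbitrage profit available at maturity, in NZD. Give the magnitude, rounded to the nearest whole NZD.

T = 2 years.
Route A — deposit TRY, sell forward: 800,000,000 × 1.123800 × 0.05976 = NZD 53,726,630.40.
Route B — convert at spot, deposit NZD: 800,000,000 × 0.06333 × 1.087400 = NZD 55,092,033.60.
The quoted forward undervalues TRY, so borrow TRY, convert to NZD at spot, deposit the NZD at 4.37%, and buy TRY forward at 0.05976 to cover the loan.
The gap between the two covered legs is NZD 1,365,403.

NZD 1,365,403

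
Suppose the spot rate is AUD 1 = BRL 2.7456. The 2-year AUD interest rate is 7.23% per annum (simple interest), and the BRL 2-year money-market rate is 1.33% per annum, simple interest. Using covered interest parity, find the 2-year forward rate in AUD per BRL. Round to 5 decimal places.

0.40608

T = 2 years.
Growth of 1 BRL over T: 1 + 0.0133×2 = 1.026600.
AUD growth factor: 1 + 0.0723×2 = 1.144600.
CIP: F = S · (grow BRL)/(grow AUD) = 2.7456 × 1.026600/1.144600 = 2.462548 BRL per AUD.
Quoted the other way: 1/2.462548 = 0.40608 AUD per BRL.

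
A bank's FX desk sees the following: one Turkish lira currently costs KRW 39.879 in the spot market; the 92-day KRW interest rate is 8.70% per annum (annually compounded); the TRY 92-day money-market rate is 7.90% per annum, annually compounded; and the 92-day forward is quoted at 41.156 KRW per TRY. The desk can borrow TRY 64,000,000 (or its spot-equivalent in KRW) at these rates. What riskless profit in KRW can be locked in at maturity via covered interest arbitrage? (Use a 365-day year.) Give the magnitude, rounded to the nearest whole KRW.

T = 92/365 years.
Invest the TRY and cover forward: 64,000,000 × 1.019349732894 × 41.156 = KRW 2,684,950,886.85.
Convert at spot and invest in KRW: 64,000,000 × 39.879 × 1.0212494374 = KRW 2,606,490,004.10.
The quoted forward overvalues TRY, so borrow KRW, buy TRY at spot, deposit the TRY at 7.90%, and sell the proceeds forward at 41.156.
The gap between the two covered legs is KRW 78,460,883.

KRW 78,460,883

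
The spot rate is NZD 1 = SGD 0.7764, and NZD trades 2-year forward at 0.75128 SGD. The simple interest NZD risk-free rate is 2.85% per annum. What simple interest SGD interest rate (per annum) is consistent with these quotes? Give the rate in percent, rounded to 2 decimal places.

T = 2 years.
F/S = 0.75128/0.7764 = 0.9676455 = (growth of SGD) / (growth of NZD).
NZD growth factor: 1 + 0.0285×2 = 1.057000.
That pins the SGD growth at 1.0228013.
r = (1.0228013 − 1)/2 = 0.011401 → 1.14%.

1.14%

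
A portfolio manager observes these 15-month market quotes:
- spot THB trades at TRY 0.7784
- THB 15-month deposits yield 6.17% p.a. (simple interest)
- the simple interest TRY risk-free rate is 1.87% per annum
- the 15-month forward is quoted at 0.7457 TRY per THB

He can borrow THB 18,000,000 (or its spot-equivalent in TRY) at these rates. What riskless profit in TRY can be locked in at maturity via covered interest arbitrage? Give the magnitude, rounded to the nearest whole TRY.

TRY 119,106

T = 15/12 years.
Keep in THB, deliver into the forward: 18,000,000·1.077125·0.7457 = TRY 14,457,818.03.
Swap to TRY now, deposit: 18,000,000·0.7784·1.023375 = TRY 14,338,711.80.
The quoted forward overvalues THB, so borrow TRY, buy THB at spot, deposit the THB at 6.17%, and sell the proceeds forward at 0.7457.
Arbitrage profit = |14,457,818.03 − 14,338,711.80| = TRY 119,106.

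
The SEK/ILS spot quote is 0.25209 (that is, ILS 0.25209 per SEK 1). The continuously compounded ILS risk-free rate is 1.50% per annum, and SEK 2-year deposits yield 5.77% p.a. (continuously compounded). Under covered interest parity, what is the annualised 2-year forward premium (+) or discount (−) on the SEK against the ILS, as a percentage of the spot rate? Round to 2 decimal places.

T = 2 years.
No-arbitrage forward: 0.25209 × 1.0304545 / 1.1223223 = 0.23145515 ILS/SEK.
(F − S)/S ÷ T = (0.23145515 − 0.25209)/0.25209/2 = -0.040928 → -4.09%.

-4.09%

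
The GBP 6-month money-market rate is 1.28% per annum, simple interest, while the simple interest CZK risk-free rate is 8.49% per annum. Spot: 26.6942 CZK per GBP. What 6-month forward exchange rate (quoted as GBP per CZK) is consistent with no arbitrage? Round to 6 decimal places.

0.036166

T = 6/12 years.
CZK accumulates by 1 + 0.0849×6/12 = 1.042450.
Growth of 1 GBP over T: 1 + 0.0128×6/12 = 1.006400.
CIP: F = S · (grow CZK)/(grow GBP) = 26.6942 × 1.042450/1.006400 = 27.65041 CZK per GBP.
Quoted the other way: 1/27.65041 = 0.036166 GBP per CZK.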